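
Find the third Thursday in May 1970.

May 21, 1970

May 1, 1970 is a Friday.
The first Thursday is therefore May 7 (6 days later).
The third Thursday is 7 + 2×7 = May 21.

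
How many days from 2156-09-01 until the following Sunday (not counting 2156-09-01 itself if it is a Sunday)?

Sep 1, 2156 is a Wednesday.
From Wednesday to the next Sunday is 4 days.

4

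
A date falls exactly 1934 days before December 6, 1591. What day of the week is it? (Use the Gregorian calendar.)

Dec 6, 1591 is a Friday.
1934 mod 7 = 2, so 1934 days before a Friday is Friday − 2 = Wednesday.

Wednesday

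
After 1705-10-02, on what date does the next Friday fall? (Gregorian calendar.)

October 9, 1705

Oct 2, 1705 is a Friday.
From Friday to the next Friday is 7 days.
Oct 2, 1705 + 7 = Oct 9, 1705.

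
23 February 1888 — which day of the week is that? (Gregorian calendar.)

Thursday

Doomsday rule: the anchor day for the 1800s is Friday. For year 88: 88÷12 = 7 r 4, and 4÷4 = 1, so 7+4+1 = 12.
Friday + 12 ≡ Wednesday — that's 1888's doomsday.
In February the doomsday date is Feb 29 (1888 is a leap year (divisible by 4)).
Feb 23 is 6 days before Feb 29; 6 mod 7 = 6, so Wednesday − 6 = Thursday.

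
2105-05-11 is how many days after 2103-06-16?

695

Jun 16, 2103 → Jun 16, 2104: 366 days (Feb 29, 2104 is in that span).
Jun 16, 2104 → Jul 16, 2104: 30 days (June has 30).
Jul 16, 2104 → Aug 16, 2104: 31 days (July has 31).
Aug 16, 2104 → Sep 16, 2104: 31 days (August has 31).
Sep 16, 2104 → Oct 16, 2104: 30 days (September has 30).
Oct 16, 2104 → Nov 16, 2104: 31 days (October has 31).
Nov 16, 2104 → Dec 16, 2104: 30 days (November has 30).
Dec 16, 2104 → Jan 16, 2105: 31 days (December has 31).
Jan 16, 2105 → Feb 16, 2105: 31 days (January has 31).
Feb 16, 2105 → Mar 16, 2105: 28 days (February has 28).
Mar 16, 2105 → Apr 16, 2105: 31 days (March has 31).
Apr 16, 2105 → May 11, 2105: 25 days.
Total: 695 days.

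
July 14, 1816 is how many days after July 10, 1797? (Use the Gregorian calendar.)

6943

Jul 10, 1797 → Jul 10, 1798: 365 days.
Jul 10, 1798 → Jul 10, 1799: 365 days.
Jul 10, 1799 → Jul 10, 1800: 365 days.
Jul 10, 1800 → Jul 10, 1801: 365 days.
Jul 10, 1801 → Jul 10, 1802: 365 days.
Jul 10, 1802 → Jul 10, 1803: 365 days.
Jul 10, 1803 → Jul 10, 1804: 366 days (Feb 29, 1804 is in that span).
Jul 10, 1804 → Jul 10, 1805: 365 days.
Jul 10, 1805 → Jul 10, 1806: 365 days.
Jul 10, 1806 → Jul 10, 1807: 365 days.
Jul 10, 1807 → Jul 10, 1808: 366 days (Feb 29, 1808 is in that span).
Jul 10, 1808 → Jul 10, 1809: 365 days.
Jul 10, 1809 → Jul 10, 1810: 365 days.
Jul 10, 1810 → Jul 10, 1811: 365 days.
Jul 10, 1811 → Jul 10, 1812: 366 days (Feb 29, 1812 is in that span).
Jul 10, 1812 → Jul 10, 1813: 365 days.
Jul 10, 1813 → Jul 10, 1814: 365 days.
Jul 10, 1814 → Jul 10, 1815: 365 days.
Jul 10, 1815 → Aug 10, 1815: 31 days (July has 31).
Aug 10, 1815 → Sep 10, 1815: 31 days (August has 31).
Sep 10, 1815 → Oct 10, 1815: 30 days (September has 30).
Oct 10, 1815 → Nov 10, 1815: 31 days (October has 31).
Nov 10, 1815 → Dec 10, 1815: 30 days (November has 30).
Dec 10, 1815 → Jan 10, 1816: 31 days (December has 31).
Jan 10, 1816 → Feb 10, 1816: 31 days (January has 31).
Feb 10, 1816 → Mar 10, 1816: 29 days (February has 29).
Mar 10, 1816 → Apr 10, 1816: 31 days (March has 31).
Apr 10, 1816 → May 10, 1816: 30 days (April has 30).
May 10, 1816 → Jun 10, 1816: 31 days (May has 31).
Jun 10, 1816 → Jul 10, 1816: 30 days (June has 30).
Jul 10, 1816 → Jul 14, 1816: 4 days.
Total: 6943 days.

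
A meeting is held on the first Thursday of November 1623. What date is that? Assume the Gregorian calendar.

November 1, 1623 is a Wednesday.
The first Thursday is therefore November 2 (1 days later).

November 2, 1623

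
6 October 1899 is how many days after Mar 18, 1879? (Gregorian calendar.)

7507

Mar 18, 1879 → Mar 18, 1880: 366 days (Feb 29, 1880 is in that span).
Mar 18, 1880 → Mar 18, 1881: 365 days.
Mar 18, 1881 → Mar 18, 1882: 365 days.
Mar 18, 1882 → Mar 18, 1883: 365 days.
Mar 18, 1883 → Mar 18, 1884: 366 days (Feb 29, 1884 is in that span).
Mar 18, 1884 → Mar 18, 1885: 365 days.
Mar 18, 1885 → Mar 18, 1886: 365 days.
Mar 18, 1886 → Mar 18, 1887: 365 days.
Mar 18, 1887 → Mar 18, 1888: 366 days (Feb 29, 1888 is in that span).
Mar 18, 1888 → Mar 18, 1889: 365 days.
Mar 18, 1889 → Mar 18, 1890: 365 days.
Mar 18, 1890 → Mar 18, 1891: 365 days.
Mar 18, 1891 → Mar 18, 1892: 366 days (Feb 29, 1892 is in that span).
Mar 18, 1892 → Mar 18, 1893: 365 days.
Mar 18, 1893 → Mar 18, 1894: 365 days.
Mar 18, 1894 → Mar 18, 1895: 365 days.
Mar 18, 1895 → Mar 18, 1896: 366 days (Feb 29, 1896 is in that span).
Mar 18, 1896 → Mar 18, 1897: 365 days.
Mar 18, 1897 → Mar 18, 1898: 365 days.
Mar 18, 1898 → Mar 18, 1899: 365 days.
Mar 18, 1899 → Apr 18, 1899: 31 days (March has 31).
Apr 18, 1899 → May 18, 1899: 30 days (April has 30).
May 18, 1899 → Jun 18, 1899: 31 days (May has 31).
Jun 18, 1899 → Jul 18, 1899: 30 days (June has 30).
Jul 18, 1899 → Aug 18, 1899: 31 days (July has 31).
Aug 18, 1899 → Sep 18, 1899: 31 days (August has 31).
Sep 18, 1899 → Oct 6, 1899: 18 days.
Total: 7507 days.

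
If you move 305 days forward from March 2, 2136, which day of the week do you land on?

Mar 2, 2136 is a Friday.
305 mod 7 = 4, so 305 days after a Friday is Friday + 4 = Tuesday.

Tuesday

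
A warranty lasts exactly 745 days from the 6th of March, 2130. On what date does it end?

+365 (one year) → Mar 6, 2131 (380 left).
Mar has 31 days: +26 → Apr 1, 2131 (354 left).
Apr has 30 days: +30 → May 1, 2131 (324 left).
May has 31 days: +31 → Jun 1, 2131 (293 left).
Jun has 30 days: +30 → Jul 1, 2131 (263 left).
Jul has 31 days: +31 → Aug 1, 2131 (232 left).
Aug has 31 days: +31 → Sep 1, 2131 (201 left).
Sep has 30 days: +30 → Oct 1, 2131 (171 left).
Oct has 31 days: +31 → Nov 1, 2131 (140 left).
Nov has 30 days: +30 → Dec 1, 2131 (110 left).
Dec has 31 days: +31 → Jan 1, 2132 (79 left).
Jan has 31 days: +31 → Feb 1, 2132 (48 left).
Feb has 29 days: +29 → Mar 1, 2132 (19 left).
+19 → Mar 20, 2132.

March 20, 2132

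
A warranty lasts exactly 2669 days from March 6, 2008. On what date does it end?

June 27, 2015

+365 (one year) → Mar 6, 2009 (2304 left).
+365 (one year) → Mar 6, 2010 (1939 left).
+365 (one year) → Mar 6, 2011 (1574 left).
+366 (one year; includes Feb 29, 2012) → Mar 6, 2012 (1208 left).
+365 (one year) → Mar 6, 2013 (843 left).
+365 (one year) → Mar 6, 2014 (478 left).
+365 (one year) → Mar 6, 2015 (113 left).
Mar has 31 days: +26 → Apr 1, 2015 (87 left).
Apr has 30 days: +30 → May 1, 2015 (57 left).
May has 31 days: +31 → Jun 1, 2015 (26 left).
+26 → Jun 27, 2015.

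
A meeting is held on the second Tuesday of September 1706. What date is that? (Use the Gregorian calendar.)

September 14, 1706

September 1, 1706 is a Wednesday.
The first Tuesday is therefore September 7 (6 days later).
The second Tuesday is 7 + 1×7 = September 14.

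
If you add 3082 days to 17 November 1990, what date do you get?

+365 (one year) → Nov 17, 1991 (2717 left).
+366 (one year; includes Feb 29, 1992) → Nov 17, 1992 (2351 left).
+365 (one year) → Nov 17, 1993 (1986 left).
+365 (one year) → Nov 17, 1994 (1621 left).
+365 (one year) → Nov 17, 1995 (1256 left).
+366 (one year; includes Feb 29, 1996) → Nov 17, 1996 (890 left).
+365 (one year) → Nov 17, 1997 (525 left).
+365 (one year) → Nov 17, 1998 (160 left).
Nov has 30 days: +14 → Dec 1, 1998 (146 left).
Dec has 31 days: +31 → Jan 1, 1999 (115 left).
Jan has 31 days: +31 → Feb 1, 1999 (84 left).
Feb has 28 days: +28 → Mar 1, 1999 (56 left).
Mar has 31 days: +31 → Apr 1, 1999 (25 left).
+25 → Apr 26, 1999.

April 26, 1999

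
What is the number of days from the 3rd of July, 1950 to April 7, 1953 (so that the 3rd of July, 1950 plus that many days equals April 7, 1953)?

1009

Jul 3, 1950 → Jul 3, 1951: 365 days.
Jul 3, 1951 → Jul 3, 1952: 366 days (Feb 29, 1952 is in that span).
Jul 3, 1952 → Aug 3, 1952: 31 days (July has 31).
Aug 3, 1952 → Sep 3, 1952: 31 days (August has 31).
Sep 3, 1952 → Oct 3, 1952: 30 days (September has 30).
Oct 3, 1952 → Nov 3, 1952: 31 days (October has 31).
Nov 3, 1952 → Dec 3, 1952: 30 days (November has 30).
Dec 3, 1952 → Jan 3, 1953: 31 days (December has 31).
Jan 3, 1953 → Feb 3, 1953: 31 days (January has 31).
Feb 3, 1953 → Mar 3, 1953: 28 days (February has 28).
Mar 3, 1953 → Apr 3, 1953: 31 days (March has 31).
Apr 3, 1953 → Apr 7, 1953: 4 days.
Total: 1009 days.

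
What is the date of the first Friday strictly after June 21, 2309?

June 25, 2309

Jun 21, 2309 is a Monday.
From Monday to the next Friday is 4 days.
Jun 21, 2309 + 4 = Jun 25, 2309.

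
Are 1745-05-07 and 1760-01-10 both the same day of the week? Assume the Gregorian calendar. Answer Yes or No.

From May 7, 1745 to Jan 10, 1760 is 5361 days.
5361 mod 7 = 6, so they are different weekdays.
(May 7, 1745 is a Friday; Jan 10, 1760 is a Thursday.)

No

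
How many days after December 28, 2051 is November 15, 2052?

323

Dec 28, 2051 → Jan 28, 2052: 31 days (December has 31).
Jan 28, 2052 → Feb 28, 2052: 31 days (January has 31).
Feb 28, 2052 → Mar 28, 2052: 29 days (February has 29).
Mar 28, 2052 → Apr 28, 2052: 31 days (March has 31).
Apr 28, 2052 → May 28, 2052: 30 days (April has 30).
May 28, 2052 → Jun 28, 2052: 31 days (May has 31).
Jun 28, 2052 → Jul 28, 2052: 30 days (June has 30).
Jul 28, 2052 → Aug 28, 2052: 31 days (July has 31).
Aug 28, 2052 → Sep 28, 2052: 31 days (August has 31).
Sep 28, 2052 → Oct 28, 2052: 30 days (September has 30).
Oct 28, 2052 → Nov 15, 2052: 18 days.
Total: 323 days.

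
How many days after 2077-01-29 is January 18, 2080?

1084

Jan 29, 2077 → Jan 29, 2078: 365 days.
Jan 29, 2078 → Jan 29, 2079: 365 days.
Jan 29, 2079 → Feb 28, 2079: 30 days (January has 31).
Feb 28, 2079 → Mar 28, 2079: 28 days (February has 28).
Mar 28, 2079 → Apr 28, 2079: 31 days (March has 31).
Apr 28, 2079 → May 28, 2079: 30 days (April has 30).
May 28, 2079 → Jun 28, 2079: 31 days (May has 31).
Jun 28, 2079 → Jul 28, 2079: 30 days (June has 30).
Jul 28, 2079 → Aug 28, 2079: 31 days (July has 31).
Aug 28, 2079 → Sep 28, 2079: 31 days (August has 31).
Sep 28, 2079 → Oct 28, 2079: 30 days (September has 30).
Oct 28, 2079 → Nov 28, 2079: 31 days (October has 31).
Nov 28, 2079 → Dec 28, 2079: 30 days (November has 30).
Dec 28, 2079 → Jan 18, 2080: 21 days.
Total: 1084 days.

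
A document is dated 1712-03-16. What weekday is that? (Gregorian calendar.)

Doomsday rule: the anchor day for the 1700s is Sunday. For year 12: 12÷12 = 1 r 0, and 0÷4 = 0, so 1+0+0 = 1.
Sunday + 1 ≡ Monday — that's 1712's doomsday.
In March the doomsday date is Mar 14.
Mar 16 is 2 days after Mar 14; 2 mod 7 = 2, so Monday + 2 = Wednesday.

Wednesday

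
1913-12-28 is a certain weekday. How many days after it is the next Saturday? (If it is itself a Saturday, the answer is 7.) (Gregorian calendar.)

Dec 28, 1913 is a Sunday.
From Sunday to the next Saturday is 6 days.

6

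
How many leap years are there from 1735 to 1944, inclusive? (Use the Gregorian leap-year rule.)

51

Multiples of 4 in [1735,1944]: 53.
Of those, multiples of 100: 2 (not leap unless ÷400).
Multiples of 400: 0.
Leap years = 53 − 2 + 0 = 51.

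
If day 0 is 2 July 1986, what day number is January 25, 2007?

7512

Jul 2, 1986 → Jul 2, 1987: 365 days.
Jul 2, 1987 → Jul 2, 1988: 366 days (Feb 29, 1988 is in that span).
Jul 2, 1988 → Jul 2, 1989: 365 days.
Jul 2, 1989 → Jul 2, 1990: 365 days.
Jul 2, 1990 → Jul 2, 1991: 365 days.
Jul 2, 1991 → Jul 2, 1992: 366 days (Feb 29, 1992 is in that span).
Jul 2, 1992 → Jul 2, 1993: 365 days.
Jul 2, 1993 → Jul 2, 1994: 365 days.
Jul 2, 1994 → Jul 2, 1995: 365 days.
Jul 2, 1995 → Jul 2, 1996: 366 days (Feb 29, 1996 is in that span).
Jul 2, 1996 → Jul 2, 1997: 365 days.
Jul 2, 1997 → Jul 2, 1998: 365 days.
Jul 2, 1998 → Jul 2, 1999: 365 days.
Jul 2, 1999 → Jul 2, 2000: 366 days (Feb 29, 2000 is in that span).
Jul 2, 2000 → Jul 2, 2001: 365 days.
Jul 2, 2001 → Jul 2, 2002: 365 days.
Jul 2, 2002 → Jul 2, 2003: 365 days.
Jul 2, 2003 → Jul 2, 2004: 366 days (Feb 29, 2004 is in that span).
Jul 2, 2004 → Jul 2, 2005: 365 days.
Jul 2, 2005 → Jul 2, 2006: 365 days.
Jul 2, 2006 → Aug 2, 2006: 31 days (July has 31).
Aug 2, 2006 → Sep 2, 2006: 31 days (August has 31).
Sep 2, 2006 → Oct 2, 2006: 30 days (September has 30).
Oct 2, 2006 → Nov 2, 2006: 31 days (October has 31).
Nov 2, 2006 → Dec 2, 2006: 30 days (November has 30).
Dec 2, 2006 → Jan 2, 2007: 31 days (December has 31).
Jan 2, 2007 → Jan 25, 2007: 23 days.
Total: 7512 days.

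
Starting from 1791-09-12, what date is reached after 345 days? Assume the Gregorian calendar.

August 22, 1792

Sep has 30 days: +19 → Oct 1, 1791 (326 left).
Oct has 31 days: +31 → Nov 1, 1791 (295 left).
Nov has 30 days: +30 → Dec 1, 1791 (265 left).
Dec has 31 days: +31 → Jan 1, 1792 (234 left).
Jan has 31 days: +31 → Feb 1, 1792 (203 left).
Feb has 29 days: +29 → Mar 1, 1792 (174 left).
Mar has 31 days: +31 → Apr 1, 1792 (143 left).
Apr has 30 days: +30 → May 1, 1792 (113 left).
May has 31 days: +31 → Jun 1, 1792 (82 left).
Jun has 30 days: +30 → Jul 1, 1792 (52 left).
Jul has 31 days: +31 → Aug 1, 1792 (21 left).
+21 → Aug 22, 1792.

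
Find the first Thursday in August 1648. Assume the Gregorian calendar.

August 1, 1648 is a Saturday.
The first Thursday is therefore August 6 (5 days later).

August 6, 1648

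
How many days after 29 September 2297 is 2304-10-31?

2588

Sep 29, 2297 → Sep 29, 2298: 365 days.
Sep 29, 2298 → Sep 29, 2299: 365 days.
Sep 29, 2299 → Sep 29, 2300: 365 days.
Sep 29, 2300 → Sep 29, 2301: 365 days.
Sep 29, 2301 → Sep 29, 2302: 365 days.
Sep 29, 2302 → Sep 29, 2303: 365 days.
Sep 29, 2303 → Oct 29, 2303: 30 days (September has 30).
Oct 29, 2303 → Nov 29, 2303: 31 days (October has 31).
Nov 29, 2303 → Dec 29, 2303: 30 days (November has 30).
Dec 29, 2303 → Jan 29, 2304: 31 days (December has 31).
Jan 29, 2304 → Feb 29, 2304: 31 days (January has 31).
Feb 29, 2304 → Mar 29, 2304: 29 days (February has 29).
Mar 29, 2304 → Apr 29, 2304: 31 days (March has 31).
Apr 29, 2304 → May 29, 2304: 30 days (April has 30).
May 29, 2304 → Jun 29, 2304: 31 days (May has 31).
Jun 29, 2304 → Jul 29, 2304: 30 days (June has 30).
Jul 29, 2304 → Aug 29, 2304: 31 days (July has 31).
Aug 29, 2304 → Sep 29, 2304: 31 days (August has 31).
Sep 29, 2304 → Oct 29, 2304: 30 days (September has 30).
Oct 29, 2304 → Oct 31, 2304: 2 days.
Total: 2588 days.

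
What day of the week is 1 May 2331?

Friday

Doomsday rule: the anchor day for the 2300s is Wednesday. For year 31: 31÷12 = 2 r 7, and 7÷4 = 1, so 2+7+1 = 10.
Wednesday + 10 ≡ Saturday — that's 2331's doomsday.
In May the doomsday date is May 9.
May 1 is 8 days before May 9; 8 mod 7 = 1, so Saturday − 1 = Friday.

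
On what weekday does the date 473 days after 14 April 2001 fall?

Wednesday

First find the weekday of Apr 14, 2001. Doomsday rule: the anchor day for the 2000s is Tuesday. For year 01: 1÷12 = 0 r 1, and 1÷4 = 0, so 0+1+0 = 1.
Tuesday + 1 ≡ Wednesday — that's 2001's doomsday.
In April the doomsday date is Apr 4.
Apr 14 is 10 days after Apr 4; 10 mod 7 = 3, so Wednesday + 3 = Saturday.
473 mod 7 = 4, so 473 days after a Saturday is Saturday + 4 = Wednesday.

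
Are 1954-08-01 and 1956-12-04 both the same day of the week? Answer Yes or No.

From Aug 1, 1954 to Dec 4, 1956 is 856 days.
856 mod 7 = 2, so they are different weekdays.
(Aug 1, 1954 is a Sunday; Dec 4, 1956 is a Tuesday.)

No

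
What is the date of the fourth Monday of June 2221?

June 25, 2221

June 1, 2221 is a Friday.
The first Monday is therefore June 4 (3 days later).
The fourth Monday is 4 + 3×7 = June 25.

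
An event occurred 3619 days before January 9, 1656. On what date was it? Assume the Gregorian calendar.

February 11, 1646

−365 (one year) → Jan 9, 1655 (3254 left).
−365 (one year) → Jan 9, 1654 (2889 left).
−365 (one year) → Jan 9, 1653 (2524 left).
−366 (one year; includes Feb 29, 1652) → Jan 9, 1652 (2158 left).
−365 (one year) → Jan 9, 1651 (1793 left).
−365 (one year) → Jan 9, 1650 (1428 left).
−365 (one year) → Jan 9, 1649 (1063 left).
−366 (one year; includes Feb 29, 1648) → Jan 9, 1648 (697 left).
−365 (one year) → Jan 9, 1647 (332 left).
−9 → Dec 31, 1646 (end of Dec, 31 days; 323 left).
−31 → Nov 30, 1646 (end of Nov, 30 days; 292 left).
−30 → Oct 31, 1646 (end of Oct, 31 days; 262 left).
−31 → Sep 30, 1646 (end of Sep, 30 days; 231 left).
−30 → Aug 31, 1646 (end of Aug, 31 days; 201 left).
−31 → Jul 31, 1646 (end of Jul, 31 days; 170 left).
−31 → Jun 30, 1646 (end of Jun, 30 days; 139 left).
−30 → May 31, 1646 (end of May, 31 days; 109 left).
−31 → Apr 30, 1646 (end of Apr, 30 days; 78 left).
−30 → Mar 31, 1646 (end of Mar, 31 days; 48 left).
−31 → Feb 28, 1646 (end of Feb, 28 days; 17 left).
−17 → Feb 11, 1646.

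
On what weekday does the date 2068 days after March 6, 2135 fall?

Wednesday

First find the weekday of Mar 6, 2135. Doomsday rule: the anchor day for the 2100s is Sunday. For year 35: 35÷12 = 2 r 11, and 11÷4 = 2, so 2+11+2 = 15.
Sunday + 15 ≡ Monday — that's 2135's doomsday.
In March the doomsday date is Mar 14.
Mar 6 is 8 days before Mar 14; 8 mod 7 = 1, so Monday − 1 = Sunday.
2068 mod 7 = 3, so 2068 days after a Sunday is Sunday + 3 = Wednesday.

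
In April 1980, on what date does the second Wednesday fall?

April 9, 1980

April 1, 1980 is a Tuesday.
The first Wednesday is therefore April 2 (1 days later).
The second Wednesday is 2 + 1×7 = April 9.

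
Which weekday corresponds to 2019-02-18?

January 1, 2019 is a Tuesday.
Jan 1, 2019 → Feb 1, 2019: 31 days (January has 31).
Feb 1, 2019 → Feb 18, 2019: 17 days.
Total: 48 days.
48 mod 7 = 6, so Tuesday + 6 = Monday.

Monday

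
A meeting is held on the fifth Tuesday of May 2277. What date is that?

May 1, 2277 is a Tuesday.
The first Tuesday is therefore May 1 (same day).
The fifth Tuesday is 1 + 4×7 = May 29.

May 29, 2277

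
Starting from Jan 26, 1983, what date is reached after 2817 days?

+365 (one year) → Jan 26, 1984 (2452 left).
+366 (one year; includes Feb 29, 1984) → Jan 26, 1985 (2086 left).
+365 (one year) → Jan 26, 1986 (1721 left).
+365 (one year) → Jan 26, 1987 (1356 left).
+365 (one year) → Jan 26, 1988 (991 left).
+366 (one year; includes Feb 29, 1988) → Jan 26, 1989 (625 left).
+365 (one year) → Jan 26, 1990 (260 left).
Jan has 31 days: +6 → Feb 1, 1990 (254 left).
Feb has 28 days: +28 → Mar 1, 1990 (226 left).
Mar has 31 days: +31 → Apr 1, 1990 (195 left).
Apr has 30 days: +30 → May 1, 1990 (165 left).
May has 31 days: +31 → Jun 1, 1990 (134 left).
Jun has 30 days: +30 → Jul 1, 1990 (104 left).
Jul has 31 days: +31 → Aug 1, 1990 (73 left).
Aug has 31 days: +31 → Sep 1, 1990 (42 left).
Sep has 30 days: +30 → Oct 1, 1990 (12 left).
+12 → Oct 13, 1990.

October 13, 1990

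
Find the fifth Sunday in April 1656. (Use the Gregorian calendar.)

April 30, 1656

April 1, 1656 is a Saturday.
The first Sunday is therefore April 2 (1 days later).
The fifth Sunday is 2 + 4×7 = April 30.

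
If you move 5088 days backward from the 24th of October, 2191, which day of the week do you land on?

Oct 24, 2191 is a Monday.
5088 mod 7 = 6, so 5088 days before a Monday is Monday − 6 = Tuesday.

Tuesday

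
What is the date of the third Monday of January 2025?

January 20, 2025

January 1, 2025 is a Wednesday.
The first Monday is therefore January 6 (5 days later).
The third Monday is 6 + 2×7 = January 20.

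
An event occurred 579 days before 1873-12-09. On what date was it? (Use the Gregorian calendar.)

May 9, 1872

−365 (one year) → Dec 9, 1872 (214 left).
−9 → Nov 30, 1872 (end of Nov, 30 days; 205 left).
−30 → Oct 31, 1872 (end of Oct, 31 days; 175 left).
−31 → Sep 30, 1872 (end of Sep, 30 days; 144 left).
−30 → Aug 31, 1872 (end of Aug, 31 days; 114 left).
−31 → Jul 31, 1872 (end of Jul, 31 days; 83 left).
−31 → Jun 30, 1872 (end of Jun, 30 days; 52 left).
−30 → May 31, 1872 (end of May, 31 days; 22 left).
−22 → May 9, 1872.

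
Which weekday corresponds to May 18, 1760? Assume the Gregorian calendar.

Doomsday rule: the anchor day for the 1700s is Sunday. For year 60: 60÷12 = 5 r 0, and 0÷4 = 0, so 5+0+0 = 5.
Sunday + 5 ≡ Friday — that's 1760's doomsday.
In May the doomsday date is May 9.
May 18 is 9 days after May 9; 9 mod 7 = 2, so Friday + 2 = Sunday.

Sunday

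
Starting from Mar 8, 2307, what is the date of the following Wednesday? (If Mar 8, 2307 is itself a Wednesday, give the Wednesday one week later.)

Mar 8, 2307 is a Friday.
From Friday to the next Wednesday is 5 days.
Mar 8, 2307 + 5 = Mar 13, 2307.

March 13, 2307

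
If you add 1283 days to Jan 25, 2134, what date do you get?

+365 (one year) → Jan 25, 2135 (918 left).
+365 (one year) → Jan 25, 2136 (553 left).
+366 (one year; includes Feb 29, 2136) → Jan 25, 2137 (187 left).
Jan has 31 days: +7 → Feb 1, 2137 (180 left).
Feb has 28 days: +28 → Mar 1, 2137 (152 left).
Mar has 31 days: +31 → Apr 1, 2137 (121 left).
Apr has 30 days: +30 → May 1, 2137 (91 left).
May has 31 days: +31 → Jun 1, 2137 (60 left).
Jun has 30 days: +30 → Jul 1, 2137 (30 left).
+30 → Jul 31, 2137.

July 31, 2137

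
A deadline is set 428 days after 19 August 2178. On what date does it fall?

October 21, 2179

+365 (one year) → Aug 19, 2179 (63 left).
Aug has 31 days: +13 → Sep 1, 2179 (50 left).
Sep has 30 days: +30 → Oct 1, 2179 (20 left).
+20 → Oct 21, 2179.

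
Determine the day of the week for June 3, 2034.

January 1, 2034 is a Sunday.
Jan 1, 2034 → Feb 1, 2034: 31 days (January has 31).
Feb 1, 2034 → Mar 1, 2034: 28 days (February has 28).
Mar 1, 2034 → Apr 1, 2034: 31 days (March has 31).
Apr 1, 2034 → May 1, 2034: 30 days (April has 30).
May 1, 2034 → Jun 1, 2034: 31 days (May has 31).
Jun 1, 2034 → Jun 3, 2034: 2 days.
Total: 153 days.
153 mod 7 = 6, so Sunday + 6 = Saturday.

Saturday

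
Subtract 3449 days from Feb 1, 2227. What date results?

August 23, 2217

−365 (one year) → Feb 1, 2226 (3084 left).
−365 (one year) → Feb 1, 2225 (2719 left).
−366 (one year; includes Feb 29, 2224) → Feb 1, 2224 (2353 left).
−365 (one year) → Feb 1, 2223 (1988 left).
−365 (one year) → Feb 1, 2222 (1623 left).
−365 (one year) → Feb 1, 2221 (1258 left).
−366 (one year; includes Feb 29, 2220) → Feb 1, 2220 (892 left).
−365 (one year) → Feb 1, 2219 (527 left).
−365 (one year) → Feb 1, 2218 (162 left).
−1 → Jan 31, 2218 (end of Jan, 31 days; 161 left).
−31 → Dec 31, 2217 (end of Dec, 31 days; 130 left).
−31 → Nov 30, 2217 (end of Nov, 30 days; 99 left).
−30 → Oct 31, 2217 (end of Oct, 31 days; 69 left).
−31 → Sep 30, 2217 (end of Sep, 30 days; 38 left).
−30 → Aug 31, 2217 (end of Aug, 31 days; 8 left).
−8 → Aug 23, 2217.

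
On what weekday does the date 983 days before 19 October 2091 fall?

Tuesday

First find the weekday of Oct 19, 2091. Doomsday rule: the anchor day for the 2000s is Tuesday. For year 91: 91÷12 = 7 r 7, and 7÷4 = 1, so 7+7+1 = 15.
Tuesday + 15 ≡ Wednesday — that's 2091's doomsday.
In October the doomsday date is Oct 10.
Oct 19 is 9 days after Oct 10; 9 mod 7 = 2, so Wednesday + 2 = Friday.
983 mod 7 = 3, so 983 days before a Friday is Friday − 3 = Tuesday.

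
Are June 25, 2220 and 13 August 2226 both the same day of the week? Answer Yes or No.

From Jun 25, 2220 to Aug 13, 2226 is 2240 days.
2240 mod 7 = 0, so they are the same weekday.
(Jun 25, 2220 is a Sunday; Aug 13, 2226 is a Sunday.)

Yes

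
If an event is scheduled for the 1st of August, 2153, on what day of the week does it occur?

Wednesday

Doomsday rule: the anchor day for the 2100s is Sunday. For year 53: 53÷12 = 4 r 5, and 5÷4 = 1, so 4+5+1 = 10.
Sunday + 10 ≡ Wednesday — that's 2153's doomsday.
In August the doomsday date is Aug 8.
Aug 1 is 7 days before Aug 8; 7 mod 7 = 0, so Wednesday − 0 = Wednesday.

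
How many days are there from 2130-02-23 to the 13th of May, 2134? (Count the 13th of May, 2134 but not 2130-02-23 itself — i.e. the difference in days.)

Feb 23, 2130 → Feb 23, 2131: 365 days.
Feb 23, 2131 → Feb 23, 2132: 365 days.
Feb 23, 2132 → Feb 23, 2133: 366 days (Feb 29, 2132 is in that span).
Feb 23, 2133 → Feb 23, 2134: 365 days.
Feb 23, 2134 → Mar 23, 2134: 28 days (February has 28).
Mar 23, 2134 → Apr 23, 2134: 31 days (March has 31).
Apr 23, 2134 → May 13, 2134: 20 days.
Total: 1540 days.

1540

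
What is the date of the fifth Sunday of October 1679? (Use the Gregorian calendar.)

October 1, 1679 is a Sunday.
The first Sunday is therefore October 1 (same day).
The fifth Sunday is 1 + 4×7 = October 29.

October 29, 1679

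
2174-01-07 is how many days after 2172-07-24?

532

Jul 24, 2172 → Jul 24, 2173: 365 days.
Jul 24, 2173 → Aug 24, 2173: 31 days (July has 31).
Aug 24, 2173 → Sep 24, 2173: 31 days (August has 31).
Sep 24, 2173 → Oct 24, 2173: 30 days (September has 30).
Oct 24, 2173 → Nov 24, 2173: 31 days (October has 31).
Nov 24, 2173 → Dec 24, 2173: 30 days (November has 30).
Dec 24, 2173 → Jan 7, 2174: 14 days.
Total: 532 days.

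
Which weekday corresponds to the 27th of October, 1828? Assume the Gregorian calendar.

Monday

Doomsday rule: the anchor day for the 1800s is Friday. For year 28: 28÷12 = 2 r 4, and 4÷4 = 1, so 2+4+1 = 7.
Friday + 7 ≡ Friday — that's 1828's doomsday.
In October the doomsday date is Oct 10.
Oct 27 is 17 days after Oct 10; 17 mod 7 = 3, so Friday + 3 = Monday.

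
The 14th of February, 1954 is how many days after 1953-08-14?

184

Aug 14, 1953 → Sep 14, 1953: 31 days (August has 31).
Sep 14, 1953 → Oct 14, 1953: 30 days (September has 30).
Oct 14, 1953 → Nov 14, 1953: 31 days (October has 31).
Nov 14, 1953 → Dec 14, 1953: 30 days (November has 30).
Dec 14, 1953 → Jan 14, 1954: 31 days (December has 31).
Jan 14, 1954 → Feb 14, 1954: 31 days.
Total: 184 days.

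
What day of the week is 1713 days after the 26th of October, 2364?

Saturday

First find the weekday of Oct 26, 2364. Doomsday rule: the anchor day for the 2300s is Wednesday. For year 64: 64÷12 = 5 r 4, and 4÷4 = 1, so 5+4+1 = 10.
Wednesday + 10 ≡ Saturday — that's 2364's doomsday.
In October the doomsday date is Oct 10.
Oct 26 is 16 days after Oct 10; 16 mod 7 = 2, so Saturday + 2 = Monday.
1713 mod 7 = 5, so 1713 days after a Monday is Monday + 5 = Saturday.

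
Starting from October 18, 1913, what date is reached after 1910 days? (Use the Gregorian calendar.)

+365 (one year) → Oct 18, 1914 (1545 left).
+365 (one year) → Oct 18, 1915 (1180 left).
+366 (one year; includes Feb 29, 1916) → Oct 18, 1916 (814 left).
+365 (one year) → Oct 18, 1917 (449 left).
+365 (one year) → Oct 18, 1918 (84 left).
Oct has 31 days: +14 → Nov 1, 1918 (70 left).
Nov has 30 days: +30 → Dec 1, 1918 (40 left).
Dec has 31 days: +31 → Jan 1, 1919 (9 left).
+9 → Jan 10, 1919.

January 10, 1919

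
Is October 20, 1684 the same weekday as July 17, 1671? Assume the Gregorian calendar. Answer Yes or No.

Yes

From Jul 17, 1671 to Oct 20, 1684 is 4844 days.
4844 mod 7 = 0, so they are the same weekday.
(Jul 17, 1671 is a Friday; Oct 20, 1684 is a Friday.)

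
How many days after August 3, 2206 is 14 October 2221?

5551

Aug 3, 2206 → Aug 3, 2207: 365 days.
Aug 3, 2207 → Aug 3, 2208: 366 days (Feb 29, 2208 is in that span).
Aug 3, 2208 → Aug 3, 2209: 365 days.
Aug 3, 2209 → Aug 3, 2210: 365 days.
Aug 3, 2210 → Aug 3, 2211: 365 days.
Aug 3, 2211 → Aug 3, 2212: 366 days (Feb 29, 2212 is in that span).
Aug 3, 2212 → Aug 3, 2213: 365 days.
Aug 3, 2213 → Aug 3, 2214: 365 days.
Aug 3, 2214 → Aug 3, 2215: 365 days.
Aug 3, 2215 → Aug 3, 2216: 366 days (Feb 29, 2216 is in that span).
Aug 3, 2216 → Aug 3, 2217: 365 days.
Aug 3, 2217 → Aug 3, 2218: 365 days.
Aug 3, 2218 → Aug 3, 2219: 365 days.
Aug 3, 2219 → Aug 3, 2220: 366 days (Feb 29, 2220 is in that span).
Aug 3, 2220 → Aug 3, 2221: 365 days.
Aug 3, 2221 → Sep 3, 2221: 31 days (August has 31).
Sep 3, 2221 → Oct 3, 2221: 30 days (September has 30).
Oct 3, 2221 → Oct 14, 2221: 11 days.
Total: 5551 days.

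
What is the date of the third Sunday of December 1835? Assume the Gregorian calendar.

December 20, 1835

December 1, 1835 is a Tuesday.
The first Sunday is therefore December 6 (5 days later).
The third Sunday is 6 + 2×7 = December 20.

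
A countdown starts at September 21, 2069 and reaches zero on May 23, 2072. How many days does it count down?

975

Sep 21, 2069 → Sep 21, 2070: 365 days.
Sep 21, 2070 → Sep 21, 2071: 365 days.
Sep 21, 2071 → Oct 21, 2071: 30 days (September has 30).
Oct 21, 2071 → Nov 21, 2071: 31 days (October has 31).
Nov 21, 2071 → Dec 21, 2071: 30 days (November has 30).
Dec 21, 2071 → Jan 21, 2072: 31 days (December has 31).
Jan 21, 2072 → Feb 21, 2072: 31 days (January has 31).
Feb 21, 2072 → Mar 21, 2072: 29 days (February has 29).
Mar 21, 2072 → Apr 21, 2072: 31 days (March has 31).
Apr 21, 2072 → May 21, 2072: 30 days (April has 30).
May 21, 2072 → May 23, 2072: 2 days.
Total: 975 days.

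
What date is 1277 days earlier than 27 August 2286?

−365 (one year) → Aug 27, 2285 (912 left).
−365 (one year) → Aug 27, 2284 (547 left).
−366 (one year; includes Feb 29, 2284) → Aug 27, 2283 (181 left).
−27 → Jul 31, 2283 (end of Jul, 31 days; 154 left).
−31 → Jun 30, 2283 (end of Jun, 30 days; 123 left).
−30 → May 31, 2283 (end of May, 31 days; 93 left).
−31 → Apr 30, 2283 (end of Apr, 30 days; 62 left).
−30 → Mar 31, 2283 (end of Mar, 31 days; 32 left).
−31 → Feb 28, 2283 (end of Feb, 28 days; 1 left).
−1 → Feb 27, 2283.

February 27, 2283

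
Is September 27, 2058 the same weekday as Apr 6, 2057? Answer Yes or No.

Yes

From Apr 6, 2057 to Sep 27, 2058 is 539 days.
539 mod 7 = 0, so they are the same weekday.
(Apr 6, 2057 is a Friday; Sep 27, 2058 is a Friday.)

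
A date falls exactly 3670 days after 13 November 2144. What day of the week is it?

Sunday

Nov 13, 2144 is a Friday.
3670 mod 7 = 2, so 3670 days after a Friday is Friday + 2 = Sunday.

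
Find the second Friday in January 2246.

January 9, 2246

January 1, 2246 is a Thursday.
The first Friday is therefore January 2 (1 days later).
The second Friday is 2 + 1×7 = January 9.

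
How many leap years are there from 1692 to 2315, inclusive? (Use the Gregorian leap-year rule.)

Multiples of 4 in [1692,2315]: 156.
Of those, multiples of 100: 7 (not leap unless ÷400).
Multiples of 400: 1.
Leap years = 156 − 7 + 1 = 150.

150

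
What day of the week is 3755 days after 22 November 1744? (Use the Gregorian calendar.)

Wednesday

Nov 22, 1744 is a Sunday.
3755 mod 7 = 3, so 3755 days after a Sunday is Sunday + 3 = Wednesday.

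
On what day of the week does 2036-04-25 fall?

January 1, 2036 is a Tuesday.
Jan 1, 2036 → Feb 1, 2036: 31 days (January has 31).
Feb 1, 2036 → Mar 1, 2036: 29 days (February has 29).
Mar 1, 2036 → Apr 1, 2036: 31 days (March has 31).
Apr 1, 2036 → Apr 25, 2036: 24 days.
Total: 115 days.
115 mod 7 = 3, so Tuesday + 3 = Friday.

Friday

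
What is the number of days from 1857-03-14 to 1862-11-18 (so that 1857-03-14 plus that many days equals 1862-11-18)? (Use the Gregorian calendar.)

Mar 14, 1857 → Mar 14, 1858: 365 days.
Mar 14, 1858 → Mar 14, 1859: 365 days.
Mar 14, 1859 → Mar 14, 1860: 366 days (Feb 29, 1860 is in that span).
Mar 14, 1860 → Mar 14, 1861: 365 days.
Mar 14, 1861 → Mar 14, 1862: 365 days.
Mar 14, 1862 → Apr 14, 1862: 31 days (March has 31).
Apr 14, 1862 → May 14, 1862: 30 days (April has 30).
May 14, 1862 → Jun 14, 1862: 31 days (May has 31).
Jun 14, 1862 → Jul 14, 1862: 30 days (June has 30).
Jul 14, 1862 → Aug 14, 1862: 31 days (July has 31).
Aug 14, 1862 → Sep 14, 1862: 31 days (August has 31).
Sep 14, 1862 → Oct 14, 1862: 30 days (September has 30).
Oct 14, 1862 → Nov 14, 1862: 31 days (October has 31).
Nov 14, 1862 → Nov 18, 1862: 4 days.
Total: 2075 days.

2075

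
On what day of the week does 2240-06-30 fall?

Doomsday rule: the anchor day for the 2200s is Friday. For year 40: 40÷12 = 3 r 4, and 4÷4 = 1, so 3+4+1 = 8.
Friday + 8 ≡ Saturday — that's 2240's doomsday.
In June the doomsday date is Jun 6.
Jun 30 is 24 days after Jun 6; 24 mod 7 = 3, so Saturday + 3 = Tuesday.

Tuesday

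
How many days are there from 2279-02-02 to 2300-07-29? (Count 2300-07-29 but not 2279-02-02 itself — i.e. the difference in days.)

Feb 2, 2279 → Feb 2, 2280: 365 days.
Feb 2, 2280 → Feb 2, 2281: 366 days (Feb 29, 2280 is in that span).
Feb 2, 2281 → Feb 2, 2282: 365 days.
Feb 2, 2282 → Feb 2, 2283: 365 days.
Feb 2, 2283 → Feb 2, 2284: 365 days.
Feb 2, 2284 → Feb 2, 2285: 366 days (Feb 29, 2284 is in that span).
Feb 2, 2285 → Feb 2, 2286: 365 days.
Feb 2, 2286 → Feb 2, 2287: 365 days.
Feb 2, 2287 → Feb 2, 2288: 365 days.
Feb 2, 2288 → Feb 2, 2289: 366 days (Feb 29, 2288 is in that span).
Feb 2, 2289 → Feb 2, 2290: 365 days.
Feb 2, 2290 → Feb 2, 2291: 365 days.
Feb 2, 2291 → Feb 2, 2292: 365 days.
Feb 2, 2292 → Feb 2, 2293: 366 days (Feb 29, 2292 is in that span).
Feb 2, 2293 → Feb 2, 2294: 365 days.
Feb 2, 2294 → Feb 2, 2295: 365 days.
Feb 2, 2295 → Feb 2, 2296: 365 days.
Feb 2, 2296 → Feb 2, 2297: 366 days (Feb 29, 2296 is in that span).
Feb 2, 2297 → Feb 2, 2298: 365 days.
Feb 2, 2298 → Feb 2, 2299: 365 days.
Feb 2, 2299 → Feb 2, 2300: 365 days.
Feb 2, 2300 → Mar 2, 2300: 28 days (February has 28).
Mar 2, 2300 → Apr 2, 2300: 31 days (March has 31).
Apr 2, 2300 → May 2, 2300: 30 days (April has 30).
May 2, 2300 → Jun 2, 2300: 31 days (May has 31).
Jun 2, 2300 → Jul 2, 2300: 30 days (June has 30).
Jul 2, 2300 → Jul 29, 2300: 27 days.
Total: 7847 days.

7847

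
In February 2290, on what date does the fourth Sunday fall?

February 23, 2290

February 1, 2290 is a Saturday.
The first Sunday is therefore February 2 (1 days later).
The fourth Sunday is 2 + 3×7 = February 23.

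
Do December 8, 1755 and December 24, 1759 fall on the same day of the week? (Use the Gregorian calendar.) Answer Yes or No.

Yes

From Dec 8, 1755 to Dec 24, 1759 is 1477 days.
1477 mod 7 = 0, so they are the same weekday.
(Dec 8, 1755 is a Monday; Dec 24, 1759 is a Monday.)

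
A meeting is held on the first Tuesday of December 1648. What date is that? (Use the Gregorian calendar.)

December 1, 1648

December 1, 1648 is a Tuesday.
The first Tuesday is therefore December 1 (same day).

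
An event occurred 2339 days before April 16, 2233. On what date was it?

November 20, 2226

−365 (one year) → Apr 16, 2232 (1974 left).
−366 (one year; includes Feb 29, 2232) → Apr 16, 2231 (1608 left).
−365 (one year) → Apr 16, 2230 (1243 left).
−365 (one year) → Apr 16, 2229 (878 left).
−365 (one year) → Apr 16, 2228 (513 left).
−366 (one year; includes Feb 29, 2228) → Apr 16, 2227 (147 left).
−16 → Mar 31, 2227 (end of Mar, 31 days; 131 left).
−31 → Feb 28, 2227 (end of Feb, 28 days; 100 left).
−28 → Jan 31, 2227 (end of Jan, 31 days; 72 left).
−31 → Dec 31, 2226 (end of Dec, 31 days; 41 left).
−31 → Nov 30, 2226 (end of Nov, 30 days; 10 left).
−10 → Nov 20, 2226.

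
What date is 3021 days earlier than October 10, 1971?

July 3, 1963

−365 (one year) → Oct 10, 1970 (2656 left).
−365 (one year) → Oct 10, 1969 (2291 left).
−365 (one year) → Oct 10, 1968 (1926 left).
−366 (one year; includes Feb 29, 1968) → Oct 10, 1967 (1560 left).
−365 (one year) → Oct 10, 1966 (1195 left).
−365 (one year) → Oct 10, 1965 (830 left).
−365 (one year) → Oct 10, 1964 (465 left).
−366 (one year; includes Feb 29, 1964) → Oct 10, 1963 (99 left).
−10 → Sep 30, 1963 (end of Sep, 30 days; 89 left).
−30 → Aug 31, 1963 (end of Aug, 31 days; 59 left).
−31 → Jul 31, 1963 (end of Jul, 31 days; 28 left).
−28 → Jul 3, 1963.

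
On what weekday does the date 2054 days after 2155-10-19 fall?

Wednesday

First find the weekday of Oct 19, 2155. Doomsday rule: the anchor day for the 2100s is Sunday. For year 55: 55÷12 = 4 r 7, and 7÷4 = 1, so 4+7+1 = 12.
Sunday + 12 ≡ Friday — that's 2155's doomsday.
In October the doomsday date is Oct 10.
Oct 19 is 9 days after Oct 10; 9 mod 7 = 2, so Friday + 2 = Sunday.
2054 mod 7 = 3, so 2054 days after a Sunday is Sunday + 3 = Wednesday.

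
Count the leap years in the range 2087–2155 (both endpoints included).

16

Multiples of 4 in [2087,2155]: 17.
Of those, multiples of 100: 1 (not leap unless ÷400).
Multiples of 400: 0.
Leap years = 17 − 1 + 0 = 16.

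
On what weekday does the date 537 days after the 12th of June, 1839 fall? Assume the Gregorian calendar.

Monday

Jun 12, 1839 is a Wednesday.
537 mod 7 = 5, so 537 days after a Wednesday is Wednesday + 5 = Monday.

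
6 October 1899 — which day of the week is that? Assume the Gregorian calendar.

Friday

Doomsday rule: the anchor day for the 1800s is Friday. For year 99: 99÷12 = 8 r 3, and 3÷4 = 0, so 8+3+0 = 11.
Friday + 11 ≡ Tuesday — that's 1899's doomsday.
In October the doomsday date is Oct 10.
Oct 6 is 4 days before Oct 10; 4 mod 7 = 4, so Tuesday − 4 = Friday.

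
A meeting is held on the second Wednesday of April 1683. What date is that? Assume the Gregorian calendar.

April 14, 1683

April 1, 1683 is a Thursday.
The first Wednesday is therefore April 7 (6 days later).
The second Wednesday is 7 + 1×7 = April 14.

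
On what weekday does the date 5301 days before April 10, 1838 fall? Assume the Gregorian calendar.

Sunday

Apr 10, 1838 is a Tuesday.
5301 mod 7 = 2, so 5301 days before a Tuesday is Tuesday − 2 = Sunday.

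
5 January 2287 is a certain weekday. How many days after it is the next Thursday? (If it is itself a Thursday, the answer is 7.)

Jan 5, 2287 is a Wednesday.
From Wednesday to the next Thursday is 1 day.

1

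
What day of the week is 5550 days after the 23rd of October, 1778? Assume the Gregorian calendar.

Thursday

First find the weekday of Oct 23, 1778. Doomsday rule: the anchor day for the 1700s is Sunday. For year 78: 78÷12 = 6 r 6, and 6÷4 = 1, so 6+6+1 = 13.
Sunday + 13 ≡ Saturday — that's 1778's doomsday.
In October the doomsday date is Oct 10.
Oct 23 is 13 days after Oct 10; 13 mod 7 = 6, so Saturday + 6 = Friday.
5550 mod 7 = 6, so 5550 days after a Friday is Friday + 6 = Thursday.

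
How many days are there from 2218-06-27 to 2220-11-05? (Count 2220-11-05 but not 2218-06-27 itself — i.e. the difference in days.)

Jun 27, 2218 → Jun 27, 2219: 365 days.
Jun 27, 2219 → Jun 27, 2220: 366 days (Feb 29, 2220 is in that span).
Jun 27, 2220 → Jul 27, 2220: 30 days (June has 30).
Jul 27, 2220 → Aug 27, 2220: 31 days (July has 31).
Aug 27, 2220 → Sep 27, 2220: 31 days (August has 31).
Sep 27, 2220 → Oct 27, 2220: 30 days (September has 30).
Oct 27, 2220 → Nov 5, 2220: 9 days.
Total: 862 days.

862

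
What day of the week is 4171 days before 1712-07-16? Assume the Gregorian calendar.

Jul 16, 1712 is a Saturday.
4171 mod 7 = 6, so 4171 days before a Saturday is Saturday − 6 = Sunday.

Sunday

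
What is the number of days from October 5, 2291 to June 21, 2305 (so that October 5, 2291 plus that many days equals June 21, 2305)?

5007

Oct 5, 2291 → Oct 5, 2292: 366 days (Feb 29, 2292 is in that span).
Oct 5, 2292 → Oct 5, 2293: 365 days.
Oct 5, 2293 → Oct 5, 2294: 365 days.
Oct 5, 2294 → Oct 5, 2295: 365 days.
Oct 5, 2295 → Oct 5, 2296: 366 days (Feb 29, 2296 is in that span).
Oct 5, 2296 → Oct 5, 2297: 365 days.
Oct 5, 2297 → Oct 5, 2298: 365 days.
Oct 5, 2298 → Oct 5, 2299: 365 days.
Oct 5, 2299 → Oct 5, 2300: 365 days.
Oct 5, 2300 → Oct 5, 2301: 365 days.
Oct 5, 2301 → Oct 5, 2302: 365 days.
Oct 5, 2302 → Oct 5, 2303: 365 days.
Oct 5, 2303 → Oct 5, 2304: 366 days (Feb 29, 2304 is in that span).
Oct 5, 2304 → Nov 5, 2304: 31 days (October has 31).
Nov 5, 2304 → Dec 5, 2304: 30 days (November has 30).
Dec 5, 2304 → Jan 5, 2305: 31 days (December has 31).
Jan 5, 2305 → Feb 5, 2305: 31 days (January has 31).
Feb 5, 2305 → Mar 5, 2305: 28 days (February has 28).
Mar 5, 2305 → Apr 5, 2305: 31 days (March has 31).
Apr 5, 2305 → May 5, 2305: 30 days (April has 30).
May 5, 2305 → Jun 5, 2305: 31 days (May has 31).
Jun 5, 2305 → Jun 21, 2305: 16 days.
Total: 5007 days.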